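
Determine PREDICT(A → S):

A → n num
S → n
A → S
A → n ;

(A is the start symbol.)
PREDICT(A → S) = (FIRST(RHS) \ {ε}) ∪ (FOLLOW(A) if ε ∈ FIRST(RHS), i.e. RHS ⇒* ε)
FIRST(S) = { 'n' }
FIRST(S) = { 'n' }
ε ∉ FIRST(S), so FOLLOW(A) is not added.
PREDICT(A → S) = { 'n' }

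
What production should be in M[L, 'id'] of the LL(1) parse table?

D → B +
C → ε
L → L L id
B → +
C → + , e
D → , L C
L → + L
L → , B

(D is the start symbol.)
To find M[L, 'id'], we find productions for L where 'id' is in the predict set (PREDICT(N → α) = (FIRST(α) \ {ε}) ∪ (FOLLOW(N) if α ⇒* ε)).

Relevant sets:
  FIRST(L) = { '+', ',' }

L → L L id: PREDICT = { '+', ',' }
L → + L: PREDICT = { '+' }
L → , B: PREDICT = { ',' }

M[L, 'id'] is empty (no production applies)

Answer: Empty (error entry)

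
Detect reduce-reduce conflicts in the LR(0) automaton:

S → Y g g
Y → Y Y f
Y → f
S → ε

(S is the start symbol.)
Yes — I7: [Y → Y Y f .] vs [Y → f .]

A reduce-reduce conflict occurs when an LR(0) state has two complete items [A → α .] and [B → β .] — both call for a reduction, and with no lookahead the parser cannot choose between them.

Augment with S' → S and build the canonical LR(0) collection (I0 = CLOSURE({[S' → . S]}), then GOTO on every symbol after a dot until no new states appear). It has 8 states:
  I0: { [S → . Y g g], [S → .], [S' → . S], [Y → . Y Y f], [Y → . f] }  — shift, reduce
  I1: { [S' → S .] }  — accept
  I2: { [S → Y . g g], [Y → . Y Y f], [Y → . f], [Y → Y . Y f] }  — shift
  I3: { [Y → f .] }  — reduce
  I4: { [Y → . Y Y f], [Y → . f], [Y → Y . Y f], [Y → Y Y . f] }  — shift
  I5: { [S → Y g . g] }  — shift
  I6: { [S → Y g g .] }  — reduce
  I7: { [Y → Y Y f .], [Y → f .] }  — 2 reduces

I7 contains complete items [Y → Y Y f .], [Y → f .] — reduce-reduce conflict.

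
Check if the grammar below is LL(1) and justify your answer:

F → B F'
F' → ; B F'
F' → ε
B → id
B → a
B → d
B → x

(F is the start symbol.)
A grammar is LL(1) if for each non-terminal N with multiple productions, the predict sets of those productions are pairwise disjoint, where PREDICT(N → α) = (FIRST(α) \ {ε}) ∪ (FOLLOW(N) if α ⇒* ε).

Relevant sets:
  FOLLOW(F') = { $ }

For F':
  PREDICT(F' → ';' B F') = { ';' }
  PREDICT(F' → ε) = { $ }
For B:
  PREDICT(B → id) = { 'id' }
  PREDICT(B → a) = { 'a' }
  PREDICT(B → d) = { 'd' }
  PREDICT(B → x) = { 'x' }
F has a single production, so nothing to check there.

All predict sets are disjoint. The grammar IS LL(1).

Answer: Yes, the grammar is LL(1).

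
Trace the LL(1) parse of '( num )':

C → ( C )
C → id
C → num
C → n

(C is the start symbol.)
LL(1) parsing maintains a stack (initially the start symbol over $) and the input. At each step: if the stack top is a terminal, match it against the current input token; if it is a non-terminal N, replace it with the RHS of M[N, lookahead] (the unique production whose predict set contains the lookahead).

Stack is shown with the top on the left.

Stack    Input      Action
--------------------------
C $      ( num ) $  output C → ( C )
( C ) $  ( num ) $  match '('
C ) $    num ) $    output C → num
num ) $  num ) $    match 'num'
) $      ) $        match ')'
$        $          accept

The string is accepted.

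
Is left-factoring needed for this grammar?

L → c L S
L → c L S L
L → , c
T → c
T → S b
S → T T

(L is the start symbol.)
Left-factoring is needed when two productions for the same non-terminal
share a common prefix on the right-hand side.

Productions for L:
  L → c L S
  L → c L S L
  L → , c
Productions for T:
  T → c
  T → S b

Found common prefix 'c L S' in productions for L

Answer: Yes, L has productions with common prefix 'c L S'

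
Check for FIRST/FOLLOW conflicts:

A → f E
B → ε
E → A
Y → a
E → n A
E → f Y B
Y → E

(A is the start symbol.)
No FIRST/FOLLOW conflicts.

A FIRST/FOLLOW conflict occurs when a non-terminal N has a nullable alternative N → β (β ⇒* ε) and another alternative N → α with FIRST(α) ∩ FOLLOW(N) ≠ ∅: on such a lookahead the parser cannot decide between expanding α and letting N vanish via β.

Nullable non-terminals: B.
B has a nullable alternative but only one production, so nothing to check.

A, E, Y have no nullable alternative, so no FIRST/FOLLOW check is needed there.

No FIRST/FOLLOW conflicts found.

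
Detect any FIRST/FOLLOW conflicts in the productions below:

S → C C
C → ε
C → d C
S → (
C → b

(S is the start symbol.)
Nullable non-terminals: C, S.
FIRST sets used below: FIRST(C) = { 'b', 'd', ε }

C: nullable alternative(s) C → ε; FOLLOW(C) = { $, 'b', 'd' }
  C → ε: FIRST \ {ε} = { } — this is the only nullable alternative, skip
  C → d C: FIRST \ {ε} = { 'd' } — overlaps FOLLOW(C) on { 'd' }: CONFLICT
  C → b: FIRST \ {ε} = { 'b' } — overlaps FOLLOW(C) on { 'b' }: CONFLICT

S: nullable alternative(s) S → C C; FOLLOW(S) = { $ }
  S → C C: FIRST \ {ε} = { 'b', 'd' } — this is the only nullable alternative, skip
  S → (: FIRST \ {ε} = { '(' } — disjoint from FOLLOW(S)

So the grammar has 2 FIRST/FOLLOW conflicts (marked CONFLICT above).

Answer: Yes. C → d C with FOLLOW(C) on { 'd' }; C → b with FOLLOW(C) on { 'b' }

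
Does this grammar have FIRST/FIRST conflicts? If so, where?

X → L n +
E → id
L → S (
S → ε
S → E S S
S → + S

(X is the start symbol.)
A FIRST/FIRST conflict occurs when two productions N → α and N → β for the same non-terminal have FIRST(α) ∩ FIRST(β) ≠ ∅ (with ε ∈ FIRST of a nullable right-hand side, so two nullable alternatives also conflict).

FIRST sets of the non-terminals at (or reachable through a nullable prefix from) the front of some alternative:
  FIRST(E) = { 'id' }

Productions for S:
  S → ε: FIRST = { ε }
  S → E S S: FIRST = { 'id' }
  S → + S: FIRST = { '+' }
X, E, L have only one production, so no FIRST/FIRST conflict is possible there.

All alternatives of each non-terminal have pairwise disjoint FIRST sets.

Answer: No FIRST/FIRST conflicts.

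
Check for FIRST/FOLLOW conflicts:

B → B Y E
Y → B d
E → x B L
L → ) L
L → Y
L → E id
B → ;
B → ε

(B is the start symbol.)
Nullable non-terminals: B.
FIRST sets used below: FIRST(B) = { ';', 'd', ε }, FIRST(Y) = { ';', 'd' }

B: nullable alternative(s) B → ε; FOLLOW(B) = { $, ')', ';', 'd', 'x' }
  B → B Y E: FIRST \ {ε} = { ';', 'd' } — overlaps FOLLOW(B) on { ';', 'd' }: CONFLICT
  B → ;: FIRST \ {ε} = { ';' } — overlaps FOLLOW(B) on { ';' }: CONFLICT
  B → ε: FIRST \ {ε} = { } — this is the only nullable alternative, skip

E, L, Y have no nullable alternative, so no FIRST/FOLLOW check is needed there.

So the grammar has 2 FIRST/FOLLOW conflicts (marked CONFLICT above).

Answer: Yes. B → B Y E with FOLLOW(B) on { ';', 'd' }; B → ';' with FOLLOW(B) on { ';' }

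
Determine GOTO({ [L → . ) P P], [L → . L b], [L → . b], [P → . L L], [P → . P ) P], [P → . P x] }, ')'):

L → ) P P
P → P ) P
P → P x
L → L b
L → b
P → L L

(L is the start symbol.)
{ [L → ) . P P], [L → . ) P P], [L → . L b], [L → . b], [P → . L L], [P → . P ) P], [P → . P x] }

GOTO(I, ')') = CLOSURE({ [A → αX.β] : [A → α.Xβ] ∈ I, X = ')' })

Items with dot before ')', with the dot advanced:
  [L → . ) P P] → [L → ) . P P]
Closure of the advanced items:
  [L → ) . P P] has the dot before P: add [P → . P ) P], [P → . P x], [P → . L L]
  [P → . L L] has the dot before L: add [L → . ) P P], [L → . L b], [L → . b]

GOTO = { [L → ) . P P], [L → . ) P P], [L → . L b], [L → . b], [P → . L L], [P → . P ) P], [P → . P x] }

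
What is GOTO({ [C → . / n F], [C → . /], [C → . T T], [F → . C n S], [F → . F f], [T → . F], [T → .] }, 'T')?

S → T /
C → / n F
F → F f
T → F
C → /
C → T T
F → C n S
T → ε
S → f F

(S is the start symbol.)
GOTO(I, 'T') = CLOSURE({ [A → αX.β] : [A → α.Xβ] ∈ I, X = 'T' })

Items with dot before 'T', with the dot advanced:
  [C → . T T] → [C → T . T]
Closure of the advanced items:
  [C → T . T] has the dot before T: add [T → . F], [T → .]
  [T → . F] has the dot before F: add [F → . F f], [F → . C n S]
  [F → . C n S] has the dot before C: add [C → . / n F], [C → . /], [C → . T T]

GOTO = { [C → . / n F], [C → . /], [C → . T T], [C → T . T], [F → . C n S], [F → . F f], [T → . F], [T → .] }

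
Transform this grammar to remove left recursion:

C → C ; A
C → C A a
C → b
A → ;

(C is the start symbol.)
C is directly left-recursive. The standard transformation for
  A → A α₁ | ... | A α_m | β₁ | ... | β_n
is
  A  → β₁ A' | ... | β_n A'
  A' → α₁ A' | ... | α_m A' | ε

C → b becomes C → b C'
C → C ; A becomes C' → ; A C'
C → C A a becomes C' → A a C'
Add C' → ε

Productions for other non-terminals are unchanged:
  A → ;

Resulting grammar:
C → b C'
C' → ; A C'
C' → A a C'
C' → ε
A → ;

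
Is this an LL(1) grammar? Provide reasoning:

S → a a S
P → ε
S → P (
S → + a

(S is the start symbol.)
Yes, the grammar is LL(1).

A grammar is LL(1) if for each non-terminal N with multiple productions, the predict sets of those productions are pairwise disjoint, where PREDICT(N → α) = (FIRST(α) \ {ε}) ∪ (FOLLOW(N) if α ⇒* ε).

Relevant sets:
  FIRST(P) = { ε }

For S:
  PREDICT(S → a a S) = { 'a' }
  PREDICT(S → P '(') = { '(' }
  PREDICT(S → '+' a) = { '+' }
P has a single production, so nothing to check there.

All predict sets are disjoint. The grammar IS LL(1).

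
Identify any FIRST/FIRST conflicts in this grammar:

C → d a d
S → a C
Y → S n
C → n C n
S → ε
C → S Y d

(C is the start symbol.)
FIRST sets of the non-terminals at (or reachable through a nullable prefix from) the front of some alternative:
  FIRST(S) = { 'a', ε }
  FIRST(Y) = { 'a', 'n' }

Productions for C:
  C → d a d: FIRST = { 'd' }
  C → n C n: FIRST = { 'n' }
  C → S Y d: FIRST = { 'a', 'n' }
Productions for S:
  S → a C: FIRST = { 'a' }
  S → ε: FIRST = { ε }
Y has only one production, so no FIRST/FIRST conflict is possible there.

Conflict for C: C → n C n and C → S Y d
  Overlap: { 'n' }

Answer: Yes. C → n C n / C → S Y d on { 'n' }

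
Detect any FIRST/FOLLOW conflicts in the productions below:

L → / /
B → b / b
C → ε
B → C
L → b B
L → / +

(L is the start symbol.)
No FIRST/FOLLOW conflicts.

A FIRST/FOLLOW conflict occurs when a non-terminal N has a nullable alternative N → β (β ⇒* ε) and another alternative N → α with FIRST(α) ∩ FOLLOW(N) ≠ ∅: on such a lookahead the parser cannot decide between expanding α and letting N vanish via β.

Nullable non-terminals: B, C.
FIRST sets used below: FIRST(C) = { ε }

B: nullable alternative(s) B → C; FOLLOW(B) = { $ }
  B → b / b: FIRST \ {ε} = { 'b' } — disjoint from FOLLOW(B)
  B → C: FIRST \ {ε} = { } — this is the only nullable alternative, skip
C has a nullable alternative but only one production, so nothing to check.

L has no nullable alternative, so no FIRST/FOLLOW check is needed there.

No FIRST/FOLLOW conflicts found.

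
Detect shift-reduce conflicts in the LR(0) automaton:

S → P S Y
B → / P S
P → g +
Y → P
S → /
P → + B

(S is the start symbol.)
No shift-reduce conflicts

Augment with S' → S and build the canonical LR(0) collection (I0 = CLOSURE({[S' → . S]}), then GOTO on every symbol after a dot until no new states appear). It has 14 states:
  I0: { [P → . + B], [P → . g +], [S → . /], [S → . P S Y], [S' → . S] }  — shift
  I1: { [B → . / P S], [P → + . B] }  — shift
  I2: { [S → / .] }  — reduce
  I3: { [P → . + B], [P → . g +], [S → . /], [S → . P S Y], [S → P . S Y] }  — shift
  I4: { [S' → S .] }  — accept
  I5: { [P → g . +] }  — shift
  I6: { [P → g + .] }  — reduce
  I7: { [P → . + B], [P → . g +], [S → P S . Y], [Y → . P] }  — shift
  I8: { [Y → P .] }  — reduce
  I9: { [S → P S Y .] }  — reduce
  I10: { [B → / . P S], [P → . + B], [P → . g +] }  — shift
  I11: { [P → + B .] }  — reduce
  I12: { [B → / P . S], [P → . + B], [P → . g +], [S → . /], [S → . P S Y] }  — shift
  I13: { [B → / P S .] }  — reduce

No state contains both a complete item and a shift item.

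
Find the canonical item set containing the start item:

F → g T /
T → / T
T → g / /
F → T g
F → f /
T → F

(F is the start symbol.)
{ [F → . T g], [F → . f /], [F → . g T /], [F' → . F], [T → . / T], [T → . F], [T → . g / /] }

First, augment the grammar with F' → F
I₀ = CLOSURE({ [F' → . F] }):
  [F' → . F] has the dot before F: add [F → . g T /], [F → . T g], [F → . f /]
  [F → . T g] has the dot before T: add [T → . / T], [T → . g / /], [T → . F]
No further items can be added.

I₀ = { [F → . T g], [F → . f /], [F → . g T /], [F' → . F], [T → . / T], [T → . F], [T → . g / /] }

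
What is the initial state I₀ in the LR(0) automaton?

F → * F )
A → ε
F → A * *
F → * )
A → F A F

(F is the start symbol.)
First, augment the grammar with F' → F
I₀ = CLOSURE({ [F' → . F] }):
  [F' → . F] has the dot before F: add [F → . * F )], [F → . A * *], [F → . * )]
  [F → . A * *] has the dot before A: add [A → .], [A → . F A F]
No further items can be added.

I₀ = { [A → . F A F], [A → .], [F → . * )], [F → . * F )], [F → . A * *], [F' → . F] }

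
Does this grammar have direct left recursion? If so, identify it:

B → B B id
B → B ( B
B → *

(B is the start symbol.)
Yes, B is left-recursive

Direct left recursion occurs when N → N α for some non-terminal N (the right-hand side begins with the left-hand side itself).

B → B B id: LEFT RECURSIVE (starts with B)
B → B ( B: LEFT RECURSIVE (starts with B)
B → *: starts with '*'

The grammar has direct left recursion on: B.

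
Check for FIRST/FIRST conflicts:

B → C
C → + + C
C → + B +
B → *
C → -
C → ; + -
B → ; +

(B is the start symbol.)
A FIRST/FIRST conflict occurs when two productions N → α and N → β for the same non-terminal have FIRST(α) ∩ FIRST(β) ≠ ∅ (with ε ∈ FIRST of a nullable right-hand side, so two nullable alternatives also conflict).

FIRST sets of the non-terminals at (or reachable through a nullable prefix from) the front of some alternative:
  FIRST(C) = { '+', '-', ';' }

Productions for B:
  B → C: FIRST = { '+', '-', ';' }
  B → *: FIRST = { '*' }
  B → ; +: FIRST = { ';' }
Productions for C:
  C → + + C: FIRST = { '+' }
  C → + B +: FIRST = { '+' }
  C → -: FIRST = { '-' }
  C → ; + -: FIRST = { ';' }

Conflict for B: B → C and B → ; +
  Overlap: { ';' }
Conflict for C: C → + + C and C → + B +
  Overlap: { '+' }

Answer: Yes. B → C / B → ';' '+' on { ';' }; C → '+' '+' C / C → '+' B '+' on { '+' }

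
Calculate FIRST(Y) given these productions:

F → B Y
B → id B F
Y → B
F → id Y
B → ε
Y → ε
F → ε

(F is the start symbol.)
{ 'id', ε }

FIRST sets of the other non-terminals involved (by the same procedure, iterated to a fixed point):
  FIRST(B) = { 'id', ε }

From Y → B:
  - B is a non-terminal: add FIRST(B) \ {ε} = { 'id' }
    B is nullable and nothing follows, so the whole right-hand side can vanish: ε ∈ FIRST(Y)
From Y → ε:
  - ε-production, so ε ∈ FIRST(Y)

Collecting: FIRST(Y) = { 'id', ε }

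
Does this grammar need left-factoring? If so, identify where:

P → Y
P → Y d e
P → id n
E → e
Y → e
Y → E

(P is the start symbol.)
Yes, P has productions with common prefix 'Y'

Left-factoring is needed when two productions for the same non-terminal
share a common prefix on the right-hand side.

Productions for P:
  P → Y
  P → Y d e
  P → id n
Productions for Y:
  Y → e
  Y → E

Found common prefix 'Y' in productions for P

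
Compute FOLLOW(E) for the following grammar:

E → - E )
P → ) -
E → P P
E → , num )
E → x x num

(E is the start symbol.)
{ $, ')' }

E is the start symbol, so $ ∈ FOLLOW(E).
In E → - E ): E is followed by ')', add FIRST(')') \ {ε} = { ')' }

Taking the union: FOLLOW(E) = { $, ')' }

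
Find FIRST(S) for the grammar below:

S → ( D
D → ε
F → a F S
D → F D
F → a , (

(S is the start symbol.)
To compute FIRST(S), examine every production with S on the left-hand side, reading each right-hand side left to right until a non-nullable symbol is reached.

From S → ( D:
  - '(' is a terminal: add '(' and stop

Collecting: FIRST(S) = { '(' }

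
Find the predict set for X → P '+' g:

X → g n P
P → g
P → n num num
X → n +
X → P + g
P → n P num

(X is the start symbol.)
{ 'g', 'n' }

PREDICT(X → P '+' g) = (FIRST(RHS) \ {ε}) ∪ (FOLLOW(X) if ε ∈ FIRST(RHS), i.e. RHS ⇒* ε)
FIRST(P) = { 'g', 'n' }
FIRST(P '+' g) = { 'g', 'n' }
ε ∉ FIRST(P '+' g), so FOLLOW(X) is not added.
PREDICT(X → P '+' g) = { 'g', 'n' }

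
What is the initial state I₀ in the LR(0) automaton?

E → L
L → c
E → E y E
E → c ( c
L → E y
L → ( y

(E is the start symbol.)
{ [E → . E y E], [E → . L], [E → . c ( c], [E' → . E], [L → . ( y], [L → . E y], [L → . c] }

First, augment the grammar with E' → E
I₀ = CLOSURE({ [E' → . E] }):
  [E' → . E] has the dot before E: add [E → . L], [E → . E y E], [E → . c ( c]
  [E → . L] has the dot before L: add [L → . c], [L → . E y], [L → . ( y]
No further items can be added.

I₀ = { [E → . E y E], [E → . L], [E → . c ( c], [E' → . E], [L → . ( y], [L → . E y], [L → . c] }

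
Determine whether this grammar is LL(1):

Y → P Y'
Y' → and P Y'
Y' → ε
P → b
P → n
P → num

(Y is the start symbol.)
A grammar is LL(1) if for each non-terminal N with multiple productions, the predict sets of those productions are pairwise disjoint, where PREDICT(N → α) = (FIRST(α) \ {ε}) ∪ (FOLLOW(N) if α ⇒* ε).

Relevant sets:
  FOLLOW(Y') = { $ }

For Y':
  PREDICT(Y' → and P Y') = { 'and' }
  PREDICT(Y' → ε) = { $ }
For P:
  PREDICT(P → b) = { 'b' }
  PREDICT(P → n) = { 'n' }
  PREDICT(P → num) = { 'num' }
Y has a single production, so nothing to check there.

All predict sets are disjoint. The grammar IS LL(1).

Answer: Yes, the grammar is LL(1).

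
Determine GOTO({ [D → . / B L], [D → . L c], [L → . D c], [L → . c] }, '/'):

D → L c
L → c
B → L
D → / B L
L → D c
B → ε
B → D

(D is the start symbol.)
GOTO(I, '/') = CLOSURE({ [A → αX.β] : [A → α.Xβ] ∈ I, X = '/' })

Items with dot before '/', with the dot advanced:
  [D → . / B L] → [D → / . B L]
Closure of the advanced items:
  [D → / . B L] has the dot before B: add [B → . L], [B → .], [B → . D]
  [B → . L] has the dot before L: add [L → . c], [L → . D c]
  [B → . D] has the dot before D: add [D → . L c], [D → . / B L]

GOTO = { [B → . D], [B → . L], [B → .], [D → . / B L], [D → . L c], [D → / . B L], [L → . D c], [L → . c] }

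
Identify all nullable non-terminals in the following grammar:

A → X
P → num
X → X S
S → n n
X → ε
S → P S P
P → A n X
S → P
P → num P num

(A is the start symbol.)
A non-terminal is nullable if it can derive ε (the empty string): either it has an ε-production, or it has a production whose right-hand side consists entirely of nullable non-terminals.

ε-productions: X → ε
So X is immediately nullable.
A → X: every symbol on the right is nullable, so A is nullable too.
No further non-terminal can be added: every production for the remaining non-terminals contains a terminal or a non-nullable non-terminal.
Nullable = { 'A', 'X' }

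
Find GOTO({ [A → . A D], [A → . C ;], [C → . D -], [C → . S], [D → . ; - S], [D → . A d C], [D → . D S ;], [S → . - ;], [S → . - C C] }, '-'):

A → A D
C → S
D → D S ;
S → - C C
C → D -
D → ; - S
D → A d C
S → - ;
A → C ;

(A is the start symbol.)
GOTO(I, '-') = CLOSURE({ [A → αX.β] : [A → α.Xβ] ∈ I, X = '-' })

Items with dot before '-', with the dot advanced:
  [S → . - ;] → [S → - . ;]
  [S → . - C C] → [S → - . C C]
Closure of the advanced items:
  [S → - . C C] has the dot before C: add [C → . S], [C → . D -]
  [C → . S] has the dot before S: add [S → . - C C], [S → . - ;]
  [C → . D -] has the dot before D: add [D → . D S ;], [D → . ; - S], [D → . A d C]
  [D → . A d C] has the dot before A: add [A → . A D], [A → . C ;]

GOTO = { [A → . A D], [A → . C ;], [C → . D -], [C → . S], [D → . ; - S], [D → . A d C], [D → . D S ;], [S → - . ;], [S → - . C C], [S → . - ;], [S → . - C C] }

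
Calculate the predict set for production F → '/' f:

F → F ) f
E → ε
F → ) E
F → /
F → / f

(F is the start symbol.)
{ '/' }

PREDICT(F → '/' f) = (FIRST(RHS) \ {ε}) ∪ (FOLLOW(F) if ε ∈ FIRST(RHS), i.e. RHS ⇒* ε)
FIRST('/' f) = { '/' }
ε ∉ FIRST('/' f), so FOLLOW(F) is not added.
PREDICT(F → '/' f) = { '/' }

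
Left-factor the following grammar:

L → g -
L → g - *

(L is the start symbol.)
L → g - L'
L' → ε
L' → *

Left-factoring transforms A → αβ₁ | αβ₂ into A → αA' and A' → β₁ | β₂
(α is the longest common prefix among the alternatives). Repeat until
no nonterminal has two alternatives with a common prefix.

Round 1: L has alternatives sharing prefix 'g -'. Introduce L': L → g - L'
  Add: L' → ε
  Add: L' → *

No remaining common prefixes — done.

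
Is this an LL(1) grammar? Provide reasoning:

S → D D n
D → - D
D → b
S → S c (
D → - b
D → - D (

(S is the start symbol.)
A grammar is LL(1) if for each non-terminal N with multiple productions, the predict sets of those productions are pairwise disjoint, where PREDICT(N → α) = (FIRST(α) \ {ε}) ∪ (FOLLOW(N) if α ⇒* ε).

Relevant sets:
  FIRST(D) = { '-', 'b' }
  FIRST(S) = { '-', 'b' }

For S:
  PREDICT(S → D D n) = { '-', 'b' }
  PREDICT(S → S c '(') = { '-', 'b' }
For D:
  PREDICT(D → '-' D) = { '-' }
  PREDICT(D → b) = { 'b' }
  PREDICT(D → '-' b) = { '-' }
  PREDICT(D → '-' D '(') = { '-' }

Conflict found: Predict set conflict for S: { '-', 'b' }
The grammar is NOT LL(1).

Answer: No. Predict set conflict for S: { '-', 'b' }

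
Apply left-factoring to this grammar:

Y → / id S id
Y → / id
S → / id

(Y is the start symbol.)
Left-factoring transforms A → αβ₁ | αβ₂ into A → αA' and A' → β₁ | β₂
(α is the longest common prefix among the alternatives). Repeat until
no nonterminal has two alternatives with a common prefix.

Round 1: Y has alternatives sharing prefix '/ id'. Introduce Y': Y → / id Y'
  Add: Y' → S id
  Add: Y' → ε

No remaining common prefixes — done.

Resulting grammar:
Y → / id Y'
Y' → S id
Y' → ε
S → / id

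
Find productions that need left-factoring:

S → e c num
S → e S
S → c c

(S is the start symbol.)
Yes, S has productions with common prefix 'e'

Left-factoring is needed when two productions for the same non-terminal
share a common prefix on the right-hand side.

Productions for S:
  S → e c num
  S → e S
  S → c c

Found common prefix 'e' in productions for S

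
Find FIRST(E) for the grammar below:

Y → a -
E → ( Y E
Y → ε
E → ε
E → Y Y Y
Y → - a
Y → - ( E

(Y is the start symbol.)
To compute FIRST(E), examine every production with E on the left-hand side, reading each right-hand side left to right until a non-nullable symbol is reached.

FIRST sets of the other non-terminals involved (by the same procedure, iterated to a fixed point):
  FIRST(Y) = { '-', 'a', ε }

From E → ( Y E:
  - '(' is a terminal: add '(' and stop
From E → ε:
  - ε-production, so ε ∈ FIRST(E)
From E → Y Y Y:
  - Y is a non-terminal: add FIRST(Y) \ {ε} = { '-', 'a' }
    Y is nullable, so continue to the next symbol
  - Y is a non-terminal: add FIRST(Y) \ {ε} = { '-', 'a' }
    Y is nullable, so continue to the next symbol
  - Y is a non-terminal: add FIRST(Y) \ {ε} = { '-', 'a' }
    Y is nullable and nothing follows, so the whole right-hand side can vanish: ε ∈ FIRST(E)

Collecting: FIRST(E) = { '(', '-', 'a', ε }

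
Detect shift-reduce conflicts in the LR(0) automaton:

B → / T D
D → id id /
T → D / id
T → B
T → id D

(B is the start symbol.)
Augment with B' → B and build the canonical LR(0) collection (I0 = CLOSURE({[B' → . B]}), then GOTO on every symbol after a dot until no new states appear). It has 15 states:
  I0: { [B → . / T D], [B' → . B] }  — shift
  I1: { [B → . / T D], [B → / . T D], [D → . id id /], [T → . B], [T → . D / id], [T → . id D] }  — shift
  I2: { [B' → B .] }  — accept
  I3: { [T → B .] }  — reduce
  I4: { [T → D . / id] }  — shift
  I5: { [B → / T . D], [D → . id id /] }  — shift
  I6: { [D → . id id /], [D → id . id /], [T → id . D] }  — shift
  I7: { [T → id D .] }  — reduce
  I8: { [D → id . id /], [D → id id . /] }  — shift
  I9: { [D → id id / .] }  — reduce
  I10: { [D → id id . /] }  — shift
  I11: { [B → / T D .] }  — reduce
  I12: { [D → id . id /] }  — shift
  I13: { [T → D / . id] }  — shift
  I14: { [T → D / id .] }  — reduce

No state contains both a complete item and a shift item.

Answer: No shift-reduce conflicts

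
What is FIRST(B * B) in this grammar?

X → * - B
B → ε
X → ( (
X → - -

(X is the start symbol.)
FIRST sets of the non-terminals involved (from the grammar, by fixed-point iteration):
  FIRST(B) = { ε }

To compute FIRST(B * B), process the symbols left to right:
Symbol B is a non-terminal. Add FIRST(B) \ {ε} = { }
B is nullable (ε ∈ FIRST(B)), continue to the next symbol.
Symbol * is a terminal. Add '*' and stop.
FIRST(B * B) = { '*' }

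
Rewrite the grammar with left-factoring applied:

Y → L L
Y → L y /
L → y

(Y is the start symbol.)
Left-factoring transforms A → αβ₁ | αβ₂ into A → αA' and A' → β₁ | β₂
(α is the longest common prefix among the alternatives). Repeat until
no nonterminal has two alternatives with a common prefix.

Round 1: Y has alternatives sharing prefix 'L'. Introduce Y': Y → L Y'
  Add: Y' → L
  Add: Y' → y /

No remaining common prefixes — done.

Resulting grammar:
Y → L Y'
Y' → L
Y' → y /
L → y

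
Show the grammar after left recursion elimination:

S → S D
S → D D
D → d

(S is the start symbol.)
S is directly left-recursive. The standard transformation for
  A → A α₁ | ... | A α_m | β₁ | ... | β_n
is
  A  → β₁ A' | ... | β_n A'
  A' → α₁ A' | ... | α_m A' | ε

S → D D becomes S → D D S'
S → S D becomes S' → D S'
Add S' → ε

Productions for other non-terminals are unchanged:
  D → d

Resulting grammar:
S → D D S'
S' → D S'
S' → ε
D → d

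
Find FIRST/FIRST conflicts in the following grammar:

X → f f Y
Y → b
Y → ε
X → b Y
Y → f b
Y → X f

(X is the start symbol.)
Yes. Y → b / Y → X f on { 'b' }; Y → f b / Y → X f on { 'f' }

FIRST sets of the non-terminals at (or reachable through a nullable prefix from) the front of some alternative:
  FIRST(X) = { 'b', 'f' }

Productions for X:
  X → f f Y: FIRST = { 'f' }
  X → b Y: FIRST = { 'b' }
Productions for Y:
  Y → b: FIRST = { 'b' }
  Y → ε: FIRST = { ε }
  Y → f b: FIRST = { 'f' }
  Y → X f: FIRST = { 'b', 'f' }

Conflict for Y: Y → b and Y → X f
  Overlap: { 'b' }
Conflict for Y: Y → f b and Y → X f
  Overlap: { 'f' }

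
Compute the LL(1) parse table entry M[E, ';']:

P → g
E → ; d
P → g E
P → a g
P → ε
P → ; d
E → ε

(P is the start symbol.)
To find M[E, ';'], we find productions for E where ';' is in the predict set (PREDICT(N → α) = (FIRST(α) \ {ε}) ∪ (FOLLOW(N) if α ⇒* ε)).

Relevant sets:
  FOLLOW(E) = { $ }

E → ; d: PREDICT = { ';' }
  ';' is in predict set, so this production goes in M[E, ';']
E → ε: PREDICT = { $ }

M[E, ';'] = E → ; d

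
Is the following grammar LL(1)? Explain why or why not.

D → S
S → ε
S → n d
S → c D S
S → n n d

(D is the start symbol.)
No. Predict set conflict for S: { 'n' }

Relevant sets:
  FOLLOW(S) = { $, 'c', 'n' }

For S:
  PREDICT(S → ε) = { $, 'c', 'n' }
  PREDICT(S → n d) = { 'n' }
  PREDICT(S → c D S) = { 'c' }
  PREDICT(S → n n d) = { 'n' }
D has a single production, so nothing to check there.

Conflict found: Predict set conflict for S: { 'n' }
The grammar is NOT LL(1).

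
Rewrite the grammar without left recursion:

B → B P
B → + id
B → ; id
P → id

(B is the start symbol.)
B → + id B'
B → ; id B'
B' → P B'
B' → ε
P → id

B is directly left-recursive. The standard transformation for
  A → A α₁ | ... | A α_m | β₁ | ... | β_n
is
  A  → β₁ A' | ... | β_n A'
  A' → α₁ A' | ... | α_m A' | ε

B → + id becomes B → + id B'
B → ; id becomes B → ; id B'
B → B P becomes B' → P B'
Add B' → ε

Productions for other non-terminals are unchanged:
  P → id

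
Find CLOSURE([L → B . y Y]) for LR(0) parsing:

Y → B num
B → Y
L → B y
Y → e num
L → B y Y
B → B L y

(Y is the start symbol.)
To compute CLOSURE, for each item [A → α.Bβ] where B is a non-terminal, add [B → .γ] for all productions B → γ; repeat for the newly added items until nothing changes.

Start with: [L → B . y Y]
The dot precedes the terminal y, so nothing is added.

CLOSURE = { [L → B . y Y] }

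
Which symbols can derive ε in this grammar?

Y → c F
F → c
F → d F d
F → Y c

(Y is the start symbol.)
None

There are no ε-productions, so no non-terminal can derive ε.
No non-terminals are nullable.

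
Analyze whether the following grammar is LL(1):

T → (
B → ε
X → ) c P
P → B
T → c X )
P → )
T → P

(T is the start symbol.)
No. Predict set conflict for P: { ')' }

A grammar is LL(1) if for each non-terminal N with multiple productions, the predict sets of those productions are pairwise disjoint, where PREDICT(N → α) = (FIRST(α) \ {ε}) ∪ (FOLLOW(N) if α ⇒* ε).

Relevant sets:
  FIRST(P) = { ')', ε }
  FIRST(B) = { ε }
  FOLLOW(T) = { $ }
  FOLLOW(P) = { $, ')' }

For T:
  PREDICT(T → '(') = { '(' }
  PREDICT(T → c X ')') = { 'c' }
  PREDICT(T → P) = { $, ')' }
For P:
  PREDICT(P → B) = { $, ')' }
  PREDICT(P → ')') = { ')' }
B, X have a single production, so nothing to check there.

Conflict found: Predict set conflict for P: { ')' }
The grammar is NOT LL(1).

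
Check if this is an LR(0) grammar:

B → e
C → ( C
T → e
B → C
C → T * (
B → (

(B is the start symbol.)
No. Shift-reduce conflict between [B → ( .] and [C → . ( C]

A grammar is LR(0) if no state in the canonical LR(0) collection has:
  - both a shift item (dot before a terminal) and a complete item (shift-reduce conflict), or
  - two or more complete items (reduce-reduce conflict; the accept item [B' → B .] counts as a complete item here).

Augment with B' → B and build the canonical LR(0) collection (I0 = CLOSURE({[B' → . B]}), then GOTO on every symbol after a dot until no new states appear). It has 11 states:
  I0: { [B → . (], [B → . C], [B → . e], [B' → . B], [C → . ( C], [C → . T * (], [T → . e] }  — shift
  I1: { [B → ( .], [C → ( . C], [C → . ( C], [C → . T * (], [T → . e] }  — shift, reduce
  I2: { [B' → B .] }  — accept
  I3: { [B → C .] }  — reduce
  I4: { [C → T . * (] }  — shift
  I5: { [B → e .], [T → e .] }  — 2 reduces
  I6: { [C → T * . (] }  — shift
  I7: { [C → T * ( .] }  — reduce
  I8: { [C → ( . C], [C → . ( C], [C → . T * (], [T → . e] }  — shift
  I9: { [C → ( C .] }  — reduce
  I10: { [T → e .] }  — reduce

Conflict in state I1:
  Shift-reduce conflict between [B → ( .] and [C → . ( C]
So the grammar is NOT LR(0).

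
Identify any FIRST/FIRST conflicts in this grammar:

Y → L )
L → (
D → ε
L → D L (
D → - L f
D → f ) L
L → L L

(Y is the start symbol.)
Yes. L → '(' / L → D L '(' on { '(' }; L → '(' / L → L L on { '(' }; L → D L '(' / L → L L on { '(', '-', 'f' }

A FIRST/FIRST conflict occurs when two productions N → α and N → β for the same non-terminal have FIRST(α) ∩ FIRST(β) ≠ ∅ (with ε ∈ FIRST of a nullable right-hand side, so two nullable alternatives also conflict).

FIRST sets of the non-terminals at (or reachable through a nullable prefix from) the front of some alternative:
  FIRST(D) = { '-', 'f', ε }
  FIRST(L) = { '(', '-', 'f' }

Productions for L:
  L → (: FIRST = { '(' }
  L → D L (: FIRST = { '(', '-', 'f' }
  L → L L: FIRST = { '(', '-', 'f' }
Productions for D:
  D → ε: FIRST = { ε }
  D → - L f: FIRST = { '-' }
  D → f ) L: FIRST = { 'f' }
Y has only one production, so no FIRST/FIRST conflict is possible there.

Conflict for L: L → ( and L → D L (
  Overlap: { '(' }
Conflict for L: L → ( and L → L L
  Overlap: { '(' }
Conflict for L: L → D L ( and L → L L
  Overlap: { '(', '-', 'f' }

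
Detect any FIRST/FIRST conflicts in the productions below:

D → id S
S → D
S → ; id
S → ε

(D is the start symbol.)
A FIRST/FIRST conflict occurs when two productions N → α and N → β for the same non-terminal have FIRST(α) ∩ FIRST(β) ≠ ∅ (with ε ∈ FIRST of a nullable right-hand side, so two nullable alternatives also conflict).

FIRST sets of the non-terminals at (or reachable through a nullable prefix from) the front of some alternative:
  FIRST(D) = { 'id' }

Productions for S:
  S → D: FIRST = { 'id' }
  S → ; id: FIRST = { ';' }
  S → ε: FIRST = { ε }
D has only one production, so no FIRST/FIRST conflict is possible there.

All alternatives of each non-terminal have pairwise disjoint FIRST sets.

Answer: No FIRST/FIRST conflicts.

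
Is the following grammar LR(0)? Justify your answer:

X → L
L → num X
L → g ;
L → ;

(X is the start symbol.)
Augment with X' → X and build the canonical LR(0) collection (I0 = CLOSURE({[X' → . X]}), then GOTO on every symbol after a dot until no new states appear). It has 8 states:
  I0: { [L → . ;], [L → . g ;], [L → . num X], [X → . L], [X' → . X] }  — shift
  I1: { [L → ; .] }  — reduce
  I2: { [X → L .] }  — reduce
  I3: { [X' → X .] }  — accept
  I4: { [L → g . ;] }  — shift
  I5: { [L → . ;], [L → . g ;], [L → . num X], [L → num . X], [X → . L] }  — shift
  I6: { [L → num X .] }  — reduce
  I7: { [L → g ; .] }  — reduce

Every state is either a pure shift/goto state or contains exactly one complete item and nothing to shift — no conflicts. The grammar is LR(0).

Answer: Yes, the grammar is LR(0)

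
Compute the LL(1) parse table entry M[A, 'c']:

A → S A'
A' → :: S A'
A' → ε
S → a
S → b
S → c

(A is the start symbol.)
To find M[A, 'c'], we find productions for A where 'c' is in the predict set (PREDICT(N → α) = (FIRST(α) \ {ε}) ∪ (FOLLOW(N) if α ⇒* ε)).

Relevant sets:
  FIRST(S) = { 'a', 'b', 'c' }

A → S A': PREDICT = { 'a', 'b', 'c' }
  'c' is in predict set, so this production goes in M[A, 'c']

M[A, 'c'] = A → S A'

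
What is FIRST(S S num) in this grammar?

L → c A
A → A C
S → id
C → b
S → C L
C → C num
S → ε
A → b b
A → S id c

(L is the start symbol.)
{ 'b', 'id', 'num' }

FIRST sets of the non-terminals involved (from the grammar, by fixed-point iteration):
  FIRST(S) = { 'b', 'id', ε }

To compute FIRST(S S num), process the symbols left to right:
Symbol S is a non-terminal. Add FIRST(S) \ {ε} = { 'b', 'id' }
S is nullable (ε ∈ FIRST(S)), continue to the next symbol.
Symbol S is a non-terminal. Add FIRST(S) \ {ε} = { 'b', 'id' }
S is nullable (ε ∈ FIRST(S)), continue to the next symbol.
Symbol num is a terminal. Add 'num' and stop.
FIRST(S S num) = { 'b', 'id', 'num' }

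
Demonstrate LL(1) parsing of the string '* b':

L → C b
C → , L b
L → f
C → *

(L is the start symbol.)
LL(1) parsing maintains a stack (initially the start symbol over $) and the input. At each step: if the stack top is a terminal, match it against the current input token; if it is a non-terminal N, replace it with the RHS of M[N, lookahead] (the unique production whose predict set contains the lookahead).

Stack is shown with the top on the left.

Stack  Input  Action
--------------------
L $    * b $  output L → C b
C b $  * b $  output C → *
* b $  * b $  match '*'
b $    b $    match 'b'
$      $      accept

The string is accepted.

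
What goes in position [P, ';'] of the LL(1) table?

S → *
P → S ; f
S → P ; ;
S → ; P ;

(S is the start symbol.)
P → S ; f

To find M[P, ';'], we find productions for P where ';' is in the predict set (PREDICT(N → α) = (FIRST(α) \ {ε}) ∪ (FOLLOW(N) if α ⇒* ε)).

Relevant sets:
  FIRST(S) = { '*', ';' }

P → S ; f: PREDICT = { '*', ';' }
  ';' is in predict set, so this production goes in M[P, ';']

M[P, ';'] = P → S ; f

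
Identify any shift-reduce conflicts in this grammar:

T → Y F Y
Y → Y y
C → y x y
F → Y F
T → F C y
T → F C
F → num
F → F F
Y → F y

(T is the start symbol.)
Yes — I5: [F → Y F .] vs [F → . num]; I8: [F → Y F .] vs [F → . num]; I9: [F → F F .] vs [F → . num]; I11: [T → Y F Y .] vs [F → . num]; I12: [T → F C .] vs [T → F C . y]; I13: [Y → F y .] vs [C → y . x y]

A shift-reduce conflict occurs when an LR(0) state has both:
  - a complete (reduce) item [A → α .] (dot at the end), and
  - a shift item [B → β . c γ] (dot before a terminal).

Augment with T' → T and build the canonical LR(0) collection (I0 = CLOSURE({[T' → . T]}), then GOTO on every symbol after a dot until no new states appear). It has 17 states:
  I0: { [F → . F F], [F → . Y F], [F → . num], [T → . F C y], [T → . F C], [T → . Y F Y], [T' → . T], [Y → . F y], [Y → . Y y] }  — shift
  I1: { [C → . y x y], [F → . F F], [F → . Y F], [F → . num], [F → F . F], [T → F . C y], [T → F . C], [Y → . F y], [Y → . Y y], [Y → F . y] }  — shift
  I2: { [T' → T .] }  — accept
  I3: { [F → . F F], [F → . Y F], [F → . num], [F → Y . F], [T → Y . F Y], [Y → . F y], [Y → . Y y], [Y → Y . y] }  — shift
  I4: { [F → num .] }  — reduce
  I5: { [F → . F F], [F → . Y F], [F → . num], [F → F . F], [F → Y F .], [T → Y F . Y], [Y → . F y], [Y → . Y y], [Y → F . y] }  — shift, reduce
  I6: { [F → . F F], [F → . Y F], [F → . num], [F → Y . F], [Y → . F y], [Y → . Y y], [Y → Y . y] }  — shift
  I7: { [Y → Y y .] }  — reduce
  I8: { [F → . F F], [F → . Y F], [F → . num], [F → F . F], [F → Y F .], [Y → . F y], [Y → . Y y], [Y → F . y] }  — shift, reduce
  I9: { [F → . F F], [F → . Y F], [F → . num], [F → F . F], [F → F F .], [Y → . F y], [Y → . Y y], [Y → F . y] }  — shift, reduce
  I10: { [Y → F y .] }  — reduce
  I11: { [F → . F F], [F → . Y F], [F → . num], [F → Y . F], [T → Y F Y .], [Y → . F y], [Y → . Y y], [Y → Y . y] }  — shift, reduce
  I12: { [T → F C . y], [T → F C .] }  — shift, reduce
  I13: { [C → y . x y], [Y → F y .] }  — shift, reduce
  I14: { [C → y x . y] }  — shift
  I15: { [C → y x y .] }  — reduce
  I16: { [T → F C y .] }  — reduce

I5 contains reduce item [F → Y F .] and shift items [F → . num], [Y → F . y] — shift-reduce conflict.
I8 contains reduce item [F → Y F .] and shift items [F → . num], [Y → F . y] — shift-reduce conflict.
I9 contains reduce item [F → F F .] and shift items [F → . num], [Y → F . y] — shift-reduce conflict.
I11 contains reduce item [T → Y F Y .] and shift items [F → . num], [Y → Y . y] — shift-reduce conflict.
I12 contains reduce item [T → F C .] and shift item [T → F C . y] — shift-reduce conflict.
I13 contains reduce item [Y → F y .] and shift item [C → y . x y] — shift-reduce conflict.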